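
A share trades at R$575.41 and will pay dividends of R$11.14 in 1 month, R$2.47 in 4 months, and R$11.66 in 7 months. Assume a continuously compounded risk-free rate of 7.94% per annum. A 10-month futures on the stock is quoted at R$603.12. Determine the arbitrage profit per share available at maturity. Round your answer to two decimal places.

R$14.64 per share

PV(dividends) I = 11.14·e^(−0.0794·1/12) + 2.47·e^(−0.0794·4/12) + 11.66·e^(−0.0794·7/12) = 24.6043
Fair futures F* = (S − I)·e^(rT) = (575.41 − 24.6043)·e^0.066167 = 550.8057 × 1.068405 = 588.4836
Market R$603.12 > fair 588.4836: forward overpriced → cash-and-carry (borrow at r, buy the stock and collect the dividends, short the forward).
Profit at T = |F_mkt − F*| = |603.12 − 588.4836| = R$14.64 per share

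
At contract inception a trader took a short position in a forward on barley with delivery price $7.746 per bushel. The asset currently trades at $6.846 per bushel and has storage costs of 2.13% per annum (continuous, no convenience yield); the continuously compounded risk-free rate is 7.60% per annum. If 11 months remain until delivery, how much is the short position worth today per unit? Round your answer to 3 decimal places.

Current fair forward for the remaining 11 months: F = S·e^((r + u)·T), (r + u) = 0.0760 + 0.0213 = 0.0973
F = 6.846 · e^(0.0973 × 11/12) = 6.846 × 1.093290 = 7.4847
Value of long forward = (F − K)·e^(−rT) = (7.4847 − 7.746) · e^(−0.0760·11/12)
= -0.2613 × 0.932705 = -0.244
Short position value = −(long value) = $0.244

$0.244 per bushel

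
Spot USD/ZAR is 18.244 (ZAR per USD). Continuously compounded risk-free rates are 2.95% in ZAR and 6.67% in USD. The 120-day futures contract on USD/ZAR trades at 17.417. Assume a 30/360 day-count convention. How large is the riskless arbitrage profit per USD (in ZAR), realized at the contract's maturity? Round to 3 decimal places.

Fair futures: F* = S·e^(carry·T), with carry = (r_ZAR − r_USD) = 0.0295 − 0.0667 = -0.0372
F* = 18.244 · e^(-0.0372 × 120/360) = 18.244 · e^-0.012400 = 18.244 × 0.987677 = 18.0192
Market 17.417 < fair 18.0192: forward underpriced → reverse cash-and-carry (short spot, go long the forward).
At maturity, profit = |F_mkt − F*| = |17.417 − 18.0192| = 0.602 per USD (in ZAR)

0.602 per USD (in ZAR)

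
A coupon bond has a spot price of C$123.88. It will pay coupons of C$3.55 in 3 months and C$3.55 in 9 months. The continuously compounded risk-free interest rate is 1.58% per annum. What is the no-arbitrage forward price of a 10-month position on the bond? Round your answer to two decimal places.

C$118.38

PV(coupons) I = 3.55·e^(−0.0158·3/12) + 3.55·e^(−0.0158·9/12)
I = 3.5360 + 3.5082 = 7.0442
F = (S − I)·e^(rT) = (123.88 − 7.0442) · e^(0.0158·10/12)
= 116.8358 · e^0.013167 = 116.8358 × 1.013254 = C$118.38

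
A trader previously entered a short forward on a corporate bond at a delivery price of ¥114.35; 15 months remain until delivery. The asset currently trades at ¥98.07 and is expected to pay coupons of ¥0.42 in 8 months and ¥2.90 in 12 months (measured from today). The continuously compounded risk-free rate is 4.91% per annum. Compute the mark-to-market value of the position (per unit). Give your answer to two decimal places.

¥12.64

PV(remaining coupons) I = 0.42·e^(−0.0491·8/12) + 2.90·e^(−0.0491·12/12) = 3.1675
Current forward F = (S − I)·e^(rT) = (98.07 − 3.1675)·e^(0.0491·15/12) = 94.9025 × 1.063298 = 100.9096
Value (long) = (F − K)·e^(−rT) = (100.9096 − 114.35) × 0.940470 = -12.6403
Short position value = −(long value) = ¥12.64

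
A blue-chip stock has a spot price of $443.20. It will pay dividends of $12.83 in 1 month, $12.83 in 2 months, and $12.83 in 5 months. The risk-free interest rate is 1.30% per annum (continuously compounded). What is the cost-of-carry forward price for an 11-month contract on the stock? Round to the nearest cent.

$409.67

PV(dividends) I = 12.83·e^(−0.0130·1/12) + 12.83·e^(−0.0130·2/12) + 12.83·e^(−0.0130·5/12)
I = 12.8161 + 12.8022 + 12.7607 = 38.3790
F = (S − I)·e^(rT) = (443.20 − 38.3790) · e^(0.0130·11/12)
= 404.8210 · e^0.011917 = 404.8210 × 1.011988 = $409.67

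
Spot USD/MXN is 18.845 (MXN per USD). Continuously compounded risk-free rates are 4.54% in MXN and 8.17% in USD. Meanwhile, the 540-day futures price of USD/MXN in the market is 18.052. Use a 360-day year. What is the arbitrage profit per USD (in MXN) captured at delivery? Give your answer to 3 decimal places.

Fair futures: F* = S·e^(carry·T), with carry = (r_MXN − r_USD) = 0.0454 − 0.0817 = -0.0363
F* = 18.845 · e^(-0.0363 × 540/360) = 18.845 · e^-0.054450 = 18.845 × 0.947006 = 17.8463
Market 18.052 > fair 17.8463: forward overpriced → cash-and-carry (buy spot, short the forward).
At maturity, profit = |F_mkt − F*| = |18.052 − 17.8463| = 0.206 per USD (in MXN)

0.206 per USD (in MXN)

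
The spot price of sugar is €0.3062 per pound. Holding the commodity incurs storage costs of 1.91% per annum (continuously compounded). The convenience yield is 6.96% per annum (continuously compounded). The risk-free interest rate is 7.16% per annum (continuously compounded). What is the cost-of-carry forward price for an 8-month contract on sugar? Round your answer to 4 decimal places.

€0.3105 per pound

Net carry = r + u − y = 0.0716 + 0.0191 − 0.0696 = 0.0211
F = S·e^((r+u−y)T) = 0.3062 · e^(0.0211 × 8/12) = 0.3062 · e^0.014067
= 0.3062 × 1.014166 = €0.3105 per pound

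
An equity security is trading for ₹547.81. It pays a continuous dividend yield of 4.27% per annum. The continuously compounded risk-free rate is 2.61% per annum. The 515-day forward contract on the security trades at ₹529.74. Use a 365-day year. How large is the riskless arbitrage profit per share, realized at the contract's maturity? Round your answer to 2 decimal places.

₹5.39 per share

Fair forward: F* = S·e^(carry·T), with carry = (r − q) = 0.0261 − 0.0427 = -0.0166
F* = 547.81 · e^(-0.0166 × 515/365) = 547.81 · e^-0.023422 = 547.81 × 0.976850 = ₹535.1282
Market ₹529.74 < fair ₹535.1282: forward underpriced → reverse cash-and-carry (short spot, go long the forward).
At maturity, profit = |F_mkt − F*| = |529.74 − 535.1282| = ₹5.39 per share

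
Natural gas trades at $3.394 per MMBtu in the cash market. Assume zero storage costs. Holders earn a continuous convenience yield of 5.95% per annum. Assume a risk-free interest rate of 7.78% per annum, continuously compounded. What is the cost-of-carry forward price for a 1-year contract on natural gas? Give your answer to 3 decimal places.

Net carry = r + u − y = 0.0778 + 0.0000 − 0.0595 = 0.0183
F = S·e^((r+u−y)T) = 3.394 · e^(0.0183 × 1) = 3.394 · e^0.018300
= 3.394 × 1.018468 = $3.457 per MMBtu

$3.457 per MMBtu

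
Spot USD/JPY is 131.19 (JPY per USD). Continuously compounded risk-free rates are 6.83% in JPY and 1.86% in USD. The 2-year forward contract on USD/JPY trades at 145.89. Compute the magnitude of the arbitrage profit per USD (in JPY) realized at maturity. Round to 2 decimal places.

Fair forward: F* = S·e^(carry·T), with carry = (r_JPY − r_USD) = 0.0683 − 0.0186 = 0.0497
F* = 131.19 · e^(0.0497 × 2) = 131.19 · e^0.099400 = 131.19 × 1.104508 = 144.9004
Market 145.89 > fair 144.9004: forward overpriced → cash-and-carry (buy spot, short the forward).
At maturity, profit = |F_mkt − F*| = |145.89 − 144.9004| = 0.99 per USD (in JPY)

0.99 per USD (in JPY)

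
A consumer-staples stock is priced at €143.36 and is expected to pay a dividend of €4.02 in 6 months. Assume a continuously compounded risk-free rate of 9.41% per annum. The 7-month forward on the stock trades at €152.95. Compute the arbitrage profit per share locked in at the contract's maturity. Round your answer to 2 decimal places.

€5.55 per share

PV(dividends) I = 4.02·e^(−0.0941·6/12) = 3.8352
Fair forward F* = (S − I)·e^(rT) = (143.36 − 3.8352)·e^0.054892 = 139.5248 × 1.056427 = 147.3978
Market €152.95 > fair 147.3978: forward overpriced → cash-and-carry (borrow at r, buy the stock and collect the dividends, short the forward).
Profit at T = |F_mkt − F*| = |152.95 − 147.3978| = €5.55 per share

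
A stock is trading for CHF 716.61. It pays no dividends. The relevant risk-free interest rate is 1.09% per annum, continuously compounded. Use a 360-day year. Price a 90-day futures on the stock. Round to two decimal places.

CHF 718.57

F = S·e^(rT) = 716.61 · e^(0.0109 × 90/360)
= 716.61 · e^0.002725 = 716.61 × 1.002729
F = CHF 718.57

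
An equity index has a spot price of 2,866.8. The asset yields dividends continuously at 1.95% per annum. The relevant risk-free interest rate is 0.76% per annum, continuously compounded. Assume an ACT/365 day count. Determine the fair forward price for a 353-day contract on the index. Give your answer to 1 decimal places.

F = S·e^((r − q)T) = 2866.8 · e^((0.0076 − 0.0195) × 353/365)
= 2866.8 · e^-0.011509 = 2866.8 × 0.988557
F = 2,834.0

2,834.0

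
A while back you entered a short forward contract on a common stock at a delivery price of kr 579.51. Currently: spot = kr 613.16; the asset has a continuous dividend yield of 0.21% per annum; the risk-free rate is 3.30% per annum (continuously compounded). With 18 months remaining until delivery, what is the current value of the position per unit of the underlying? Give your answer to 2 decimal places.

-kr 59.71

Current fair forward for the remaining 18 months: F = S·e^((r − q)·T), (r − q) = 0.0330 − 0.0021 = 0.0309
F = 613.16 · e^(0.0309 × 18/12) = 613.16 × 1.047441 = 642.2489
Value of long forward = (F − K)·e^(−rT) = (642.2489 − 579.51) · e^(−0.0330·18/12)
= 62.7389 × 0.951705 = 59.71
Short position value = −(long value) = -kr 59.71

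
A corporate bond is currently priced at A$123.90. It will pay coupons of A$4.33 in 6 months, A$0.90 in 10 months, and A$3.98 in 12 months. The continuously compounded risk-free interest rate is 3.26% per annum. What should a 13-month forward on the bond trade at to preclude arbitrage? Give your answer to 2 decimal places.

A$119.04

PV(coupons) I = 4.33·e^(−0.0326·6/12) + 0.90·e^(−0.0326·10/12) + 3.98·e^(−0.0326·12/12)
I = 4.2600 + 0.8759 + 3.8523 = 8.9882
F = (S − I)·e^(rT) = (123.90 − 8.9882) · e^(0.0326·13/12)
= 114.9118 · e^0.035317 = 114.9118 × 1.035948 = A$119.04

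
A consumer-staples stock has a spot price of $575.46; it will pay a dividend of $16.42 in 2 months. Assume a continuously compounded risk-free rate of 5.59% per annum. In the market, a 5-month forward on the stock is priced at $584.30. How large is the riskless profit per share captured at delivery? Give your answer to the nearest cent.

PV(dividends) I = 16.42·e^(−0.0559·2/12) = 16.2677
Fair forward F* = (S − I)·e^(rT) = (575.46 − 16.2677)·e^0.023292 = 559.1923 × 1.023565 = 572.3697
Market $584.30 > fair 572.3697: forward overpriced → cash-and-carry (borrow at r, buy the stock and collect the dividends, short the forward).
Profit at T = |F_mkt − F*| = |584.30 − 572.3697| = $11.93 per share

$11.93 per share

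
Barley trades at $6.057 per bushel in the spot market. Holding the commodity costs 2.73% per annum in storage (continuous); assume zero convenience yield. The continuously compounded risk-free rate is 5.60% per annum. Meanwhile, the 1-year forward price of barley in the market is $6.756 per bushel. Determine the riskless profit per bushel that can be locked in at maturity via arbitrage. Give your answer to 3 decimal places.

Fair forward: F* = S·e^(carry·T), with carry = (r + u) = 0.0560 + 0.0273 = 0.0833
F* = 6.057 · e^(0.0833 × 1) = 6.057 · e^0.083300 = 6.057 × 1.086868 = $6.5832
Market $6.756 > fair $6.5832: forward overpriced → cash-and-carry (buy spot, short the forward).
At maturity, profit = |F_mkt − F*| = |6.756 − 6.5832| = $0.173 per bushel

$0.173 per bushel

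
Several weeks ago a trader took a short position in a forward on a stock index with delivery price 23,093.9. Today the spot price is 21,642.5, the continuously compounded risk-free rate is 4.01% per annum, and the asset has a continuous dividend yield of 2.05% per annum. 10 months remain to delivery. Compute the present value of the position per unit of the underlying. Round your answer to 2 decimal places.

Current fair forward for the remaining 10 months: F = S·e^((r − q)·T), (r − q) = 0.0401 − 0.0205 = 0.0196
F = 21642.5 · e^(0.0196 × 10/12) = 21642.5 × 1.01646745 = 21998.8968
Value of long forward = (F − K)·e^(−rT) = (21998.8968 − 23093.9) · e^(−0.0401·10/12)
= -1095.0032 × 0.96713550 = -1059.02
Short position value = −(long value) = 1059.02

1059.02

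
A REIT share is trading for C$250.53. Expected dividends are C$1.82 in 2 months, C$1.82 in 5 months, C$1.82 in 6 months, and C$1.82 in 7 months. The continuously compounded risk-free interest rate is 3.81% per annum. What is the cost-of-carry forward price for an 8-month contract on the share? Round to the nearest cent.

PV(dividends) I = 1.82·e^(−0.0381·2/12) + 1.82·e^(−0.0381·5/12) + 1.82·e^(−0.0381·6/12) + 1.82·e^(−0.0381·7/12)
I = 1.8085 + 1.7913 + 1.7857 + 1.7800 = 7.1655
F = (S − I)·e^(rT) = (250.53 − 7.1655) · e^(0.0381·8/12)
= 243.3645 · e^0.025400 = 243.3645 × 1.025725 = C$249.63

C$249.63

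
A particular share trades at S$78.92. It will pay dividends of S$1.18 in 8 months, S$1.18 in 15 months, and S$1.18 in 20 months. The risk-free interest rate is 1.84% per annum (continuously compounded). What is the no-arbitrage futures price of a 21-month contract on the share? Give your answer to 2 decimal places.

PV(dividends) I = 1.18·e^(−0.0184·8/12) + 1.18·e^(−0.0184·15/12) + 1.18·e^(−0.0184·20/12)
I = 1.1656 + 1.1532 + 1.1444 = 3.4632
F = (S − I)·e^(rT) = (78.92 − 3.4632) · e^(0.0184·21/12)
= 75.4568 · e^0.032200 = 75.4568 × 1.032724 = S$77.93

S$77.93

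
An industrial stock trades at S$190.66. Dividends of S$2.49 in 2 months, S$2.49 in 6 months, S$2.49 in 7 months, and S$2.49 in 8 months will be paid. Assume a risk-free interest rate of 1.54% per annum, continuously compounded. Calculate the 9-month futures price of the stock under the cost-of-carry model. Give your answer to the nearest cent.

S$182.87

PV(dividends) I = 2.49·e^(−0.0154·2/12) + 2.49·e^(−0.0154·6/12) + 2.49·e^(−0.0154·7/12) + 2.49·e^(−0.0154·8/12)
I = 2.4836 + 2.4709 + 2.4677 + 2.4646 = 9.8868
F = (S − I)·e^(rT) = (190.66 − 9.8868) · e^(0.0154·9/12)
= 180.7732 · e^0.011550 = 180.7732 × 1.011617 = S$182.87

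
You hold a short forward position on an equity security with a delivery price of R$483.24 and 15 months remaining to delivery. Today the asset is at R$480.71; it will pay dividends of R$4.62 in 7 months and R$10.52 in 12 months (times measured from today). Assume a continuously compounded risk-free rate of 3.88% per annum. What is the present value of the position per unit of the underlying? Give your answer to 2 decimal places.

-R$5.71

PV(remaining dividends) I = 4.62·e^(−0.0388·7/12) + 10.52·e^(−0.0388·12/12) = 14.6362
Current forward F = (S − I)·e^(rT) = (480.71 − 14.6362)·e^(0.0388·15/12) = 466.0738 × 1.049695 = 489.2353
Value (long) = (F − K)·e^(−rT) = (489.2353 − 483.24) × 0.952657 = 5.7115
Short position value = −(long value) = -R$5.71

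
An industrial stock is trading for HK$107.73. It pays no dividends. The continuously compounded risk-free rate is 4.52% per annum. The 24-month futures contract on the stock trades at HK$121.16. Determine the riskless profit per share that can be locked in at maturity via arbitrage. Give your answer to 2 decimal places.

HK$3.24 per share

Fair futures: F* = S·e^(carry·T), with carry = r = 0.0452
F* = 107.73 · e^(0.0452 × 24/12) = 107.73 · e^0.090400 = 107.73 × 1.094612 = HK$117.9226
Market HK$121.16 > fair HK$117.9226: forward overpriced → cash-and-carry (buy spot, short the forward).
At maturity, profit = |F_mkt − F*| = |121.16 − 117.9226| = HK$3.24 per share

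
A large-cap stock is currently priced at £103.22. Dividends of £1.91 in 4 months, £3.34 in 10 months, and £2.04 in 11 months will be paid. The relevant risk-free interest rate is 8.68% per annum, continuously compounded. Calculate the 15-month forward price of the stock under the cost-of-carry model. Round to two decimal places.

£107.42

PV(dividends) I = 1.91·e^(−0.0868·4/12) + 3.34·e^(−0.0868·10/12) + 2.04·e^(−0.0868·11/12)
I = 1.8555 + 3.1069 + 1.8840 = 6.8464
F = (S − I)·e^(rT) = (103.22 − 6.8464) · e^(0.0868·15/12)
= 96.3736 · e^0.108500 = 96.3736 × 1.114605 = £107.42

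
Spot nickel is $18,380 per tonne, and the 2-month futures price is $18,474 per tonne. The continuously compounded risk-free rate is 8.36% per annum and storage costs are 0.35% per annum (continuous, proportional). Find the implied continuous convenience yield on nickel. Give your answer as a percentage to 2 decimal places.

F = S·e^((r+u−y)T) ⇒ (r+u−y) = ln(F/S)/T
ln(18474/18380) = 0.005101; /T ⇒ 0.030606
y = r + u − ln(F/S)/T = 0.0836 + 0.0035 − 0.030606 = 0.056494
y = 5.65%

5.65%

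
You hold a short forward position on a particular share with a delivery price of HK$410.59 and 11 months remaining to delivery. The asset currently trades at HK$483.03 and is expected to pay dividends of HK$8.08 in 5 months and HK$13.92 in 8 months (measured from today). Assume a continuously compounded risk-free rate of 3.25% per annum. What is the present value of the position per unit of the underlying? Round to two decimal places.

-HK$62.90

PV(remaining dividends) I = 8.08·e^(−0.0325·5/12) + 13.92·e^(−0.0325·8/12) = 21.5930
Current forward F = (S − I)·e^(rT) = (483.03 − 21.5930)·e^(0.0325·11/12) = 461.4370 × 1.030240 = 475.3909
Value (long) = (F − K)·e^(−rT) = (475.3909 − 410.59) × 0.970648 = 62.8989
Short position value = −(long value) = -HK$62.90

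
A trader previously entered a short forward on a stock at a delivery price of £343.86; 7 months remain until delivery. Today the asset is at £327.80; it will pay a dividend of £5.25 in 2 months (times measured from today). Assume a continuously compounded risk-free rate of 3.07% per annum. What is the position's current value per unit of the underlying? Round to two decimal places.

PV(remaining dividends) I = 5.25·e^(−0.0307·2/12) = 5.2232
Current forward F = (S − I)·e^(rT) = (327.80 − 5.2232)·e^(0.0307·7/12) = 322.5768 × 1.018070 = 328.4058
Value (long) = (F − K)·e^(−rT) = (328.4058 − 343.86) × 0.982251 = -15.1799
Short position value = −(long value) = £15.18

£15.18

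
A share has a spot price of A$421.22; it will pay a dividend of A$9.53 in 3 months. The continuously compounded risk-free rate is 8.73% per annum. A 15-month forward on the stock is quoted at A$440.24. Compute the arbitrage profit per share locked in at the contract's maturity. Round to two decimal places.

PV(dividends) I = 9.53·e^(−0.0873·3/12) = 9.3243
Fair forward F* = (S − I)·e^(rT) = (421.22 − 9.3243)·e^0.109125 = 411.8957 × 1.115302 = 459.3881
Market A$440.24 < fair 459.3881: forward underpriced → reverse cash-and-carry (short the stock, invest proceeds at r, pay the dividends, go long the forward).
Profit at T = |F_mkt − F*| = |440.24 − 459.3881| = A$19.15 per share

A$19.15 per share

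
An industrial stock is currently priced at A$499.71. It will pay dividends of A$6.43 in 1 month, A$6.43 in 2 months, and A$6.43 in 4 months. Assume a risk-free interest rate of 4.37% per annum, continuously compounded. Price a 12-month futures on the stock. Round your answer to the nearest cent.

A$502.05

PV(dividends) I = 6.43·e^(−0.0437·1/12) + 6.43·e^(−0.0437·2/12) + 6.43·e^(−0.0437·4/12)
I = 6.4066 + 6.3833 + 6.3370 = 19.1269
F = (S − I)·e^(rT) = (499.71 − 19.1269) · e^(0.0437·12/12)
= 480.5831 · e^0.043700 = 480.5831 × 1.044669 = A$502.05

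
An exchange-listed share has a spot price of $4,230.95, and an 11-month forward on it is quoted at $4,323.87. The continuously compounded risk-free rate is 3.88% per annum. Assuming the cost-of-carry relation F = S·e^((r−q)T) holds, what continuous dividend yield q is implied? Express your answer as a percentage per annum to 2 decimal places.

1.51%

From F = S·e^((r−q)T): (r − q) = ln(F/S)/T
ln(4323.87/4230.95) = ln(1.021962) = 0.021724
(r − q) = 0.021724 / (11/12) = 0.023699
q = r − ln(F/S)/T = 0.0388 − 0.023699 = 0.015101
q = 1.51%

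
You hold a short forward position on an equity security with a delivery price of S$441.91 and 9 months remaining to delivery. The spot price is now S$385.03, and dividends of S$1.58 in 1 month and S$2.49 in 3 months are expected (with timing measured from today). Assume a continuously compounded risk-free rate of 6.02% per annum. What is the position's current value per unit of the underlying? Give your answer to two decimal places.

PV(remaining dividends) I = 1.58·e^(−0.0602·1/12) + 2.49·e^(−0.0602·3/12) = 4.0249
Current forward F = (S − I)·e^(rT) = (385.03 − 4.0249)·e^(0.0602·9/12) = 381.0051 × 1.046185 = 398.6018
Value (long) = (F − K)·e^(−rT) = (398.6018 − 441.91) × 0.955854 = -41.3963
Short position value = −(long value) = S$41.40

S$41.40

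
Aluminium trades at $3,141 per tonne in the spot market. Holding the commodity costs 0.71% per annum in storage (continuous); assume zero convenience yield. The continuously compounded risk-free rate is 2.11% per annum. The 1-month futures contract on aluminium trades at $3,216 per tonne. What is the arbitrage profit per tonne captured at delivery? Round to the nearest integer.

$68 per tonne

Fair futures: F* = S·e^(carry·T), with carry = (r + u) = 0.0211 + 0.0071 = 0.0282
F* = 3141 · e^(0.0282 × 1/12) = 3141 · e^0.002350 = 3141 × 1.002353 = $3148.3908
Market $3216 > fair $3148.3908: forward overpriced → cash-and-carry (buy spot, short the forward).
At maturity, profit = |F_mkt − F*| = |3216 − 3148.3908| = $68 per tonne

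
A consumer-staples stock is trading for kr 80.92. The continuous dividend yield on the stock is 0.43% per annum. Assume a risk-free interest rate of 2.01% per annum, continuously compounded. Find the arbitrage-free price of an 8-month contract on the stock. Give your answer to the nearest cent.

kr 81.78

F = S·e^((r − q)T) = 80.92 · e^((0.0201 − 0.0043) × 8/12)
= 80.92 · e^0.010533 = 80.92 × 1.010589
F = kr 81.78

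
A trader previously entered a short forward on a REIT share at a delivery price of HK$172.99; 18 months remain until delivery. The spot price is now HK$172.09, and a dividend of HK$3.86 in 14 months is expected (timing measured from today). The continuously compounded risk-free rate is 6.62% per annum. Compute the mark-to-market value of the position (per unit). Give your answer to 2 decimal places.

PV(remaining dividends) I = 3.86·e^(−0.0662·14/12) = 3.5731
Current forward F = (S − I)·e^(rT) = (172.09 − 3.5731)·e^(0.0662·18/12) = 168.5169 × 1.104398 = 186.1097
Value (long) = (F − K)·e^(−rT) = (186.1097 − 172.99) × 0.905471 = 11.8795
Short position value = −(long value) = -HK$11.88

-HK$11.88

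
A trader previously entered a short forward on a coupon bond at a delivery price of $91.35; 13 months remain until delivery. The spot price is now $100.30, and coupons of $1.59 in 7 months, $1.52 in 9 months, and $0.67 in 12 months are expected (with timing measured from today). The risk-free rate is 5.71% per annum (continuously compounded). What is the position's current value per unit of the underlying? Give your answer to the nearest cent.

PV(remaining coupons) I = 1.59·e^(−0.0571·7/12) + 1.52·e^(−0.0571·9/12) + 0.67·e^(−0.0571·12/12) = 3.6270
Current forward F = (S − I)·e^(rT) = (100.30 − 3.6270)·e^(0.0571·13/12) = 96.6730 × 1.063812 = 102.8419
Value (long) = (F − K)·e^(−rT) = (102.8419 − 91.35) × 0.940016 = 10.8026
Short position value = −(long value) = -$10.80

-$10.80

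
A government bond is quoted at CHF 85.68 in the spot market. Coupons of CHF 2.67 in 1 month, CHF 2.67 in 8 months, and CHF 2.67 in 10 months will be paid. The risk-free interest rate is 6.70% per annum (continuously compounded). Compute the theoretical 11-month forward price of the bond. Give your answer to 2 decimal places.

CHF 82.88

PV(coupons) I = 2.67·e^(−0.0670·1/12) + 2.67·e^(−0.0670·8/12) + 2.67·e^(−0.0670·10/12)
I = 2.6551 + 2.5534 + 2.5250 = 7.7335
F = (S − I)·e^(rT) = (85.68 − 7.7335) · e^(0.0670·11/12)
= 77.9465 · e^0.061417 = 77.9465 × 1.063342 = CHF 82.88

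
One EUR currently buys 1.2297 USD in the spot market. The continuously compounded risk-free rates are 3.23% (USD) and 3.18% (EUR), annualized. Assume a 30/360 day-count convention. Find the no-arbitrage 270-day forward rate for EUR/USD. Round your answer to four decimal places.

1.2302

F = S·e^((r_USD − r_EUR)T) = 1.2297 · e^((0.0323 − 0.0318) × 270/360)
= 1.2297 · e^0.000375 = 1.2297 × 1.000375
F = 1.2302 USD per EUR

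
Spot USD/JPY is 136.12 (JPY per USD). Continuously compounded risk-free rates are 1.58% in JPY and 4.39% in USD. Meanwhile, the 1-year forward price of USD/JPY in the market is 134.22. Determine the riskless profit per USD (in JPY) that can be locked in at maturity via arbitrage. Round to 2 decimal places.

1.87 per USD (in JPY)

Fair forward: F* = S·e^(carry·T), with carry = (r_JPY − r_USD) = 0.0158 − 0.0439 = -0.0281
F* = 136.12 · e^(-0.0281 × 12/12) = 136.12 · e^-0.028100 = 136.12 × 0.972291 = 132.3483
Market 134.22 > fair 132.3483: forward overpriced → cash-and-carry (buy spot, short the forward).
At maturity, profit = |F_mkt − F*| = |134.22 − 132.3483| = 1.87 per USD (in JPY)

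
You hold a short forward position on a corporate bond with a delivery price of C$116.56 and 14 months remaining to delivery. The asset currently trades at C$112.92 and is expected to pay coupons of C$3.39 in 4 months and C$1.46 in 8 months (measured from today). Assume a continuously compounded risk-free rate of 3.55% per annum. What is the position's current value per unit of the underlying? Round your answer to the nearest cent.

C$3.69

PV(remaining coupons) I = 3.39·e^(−0.0355·4/12) + 1.46·e^(−0.0355·8/12) = 4.7760
Current forward F = (S − I)·e^(rT) = (112.92 − 4.7760)·e^(0.0355·14/12) = 108.1440 × 1.042286 = 112.7170
Value (long) = (F − K)·e^(−rT) = (112.7170 − 116.56) × 0.959429 = -3.6871
Short position value = −(long value) = C$3.69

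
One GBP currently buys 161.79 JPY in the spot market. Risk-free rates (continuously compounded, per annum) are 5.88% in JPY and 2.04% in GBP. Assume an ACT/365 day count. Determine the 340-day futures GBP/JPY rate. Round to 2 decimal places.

167.68

F = S·e^((r_JPY − r_GBP)T) = 161.79 · e^((0.0588 − 0.0204) × 340/365)
= 161.79 · e^0.035770 = 161.79 × 1.036417
F = 167.68 JPY per GBP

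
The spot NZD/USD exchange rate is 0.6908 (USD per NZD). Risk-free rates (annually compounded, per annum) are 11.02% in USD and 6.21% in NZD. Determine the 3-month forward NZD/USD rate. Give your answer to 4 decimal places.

By covered interest parity, F = S · (1+r_USD)^T / (1+r_NZD)^T
= 0.6908 × 1.026480 / 1.015176 = 0.6908 × 1.011135
F = 0.6985 USD per NZD

0.6985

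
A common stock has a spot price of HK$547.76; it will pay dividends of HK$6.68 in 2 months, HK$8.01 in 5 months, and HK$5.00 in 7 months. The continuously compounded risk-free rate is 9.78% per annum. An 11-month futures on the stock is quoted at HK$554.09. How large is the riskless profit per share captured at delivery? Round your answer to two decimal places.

PV(dividends) I = 6.68·e^(−0.0978·2/12) + 8.01·e^(−0.0978·5/12) + 5.00·e^(−0.0978·7/12) = 18.9849
Fair futures F* = (S − I)·e^(rT) = (547.76 − 18.9849)·e^0.089650 = 528.7751 × 1.093791 = 578.3694
Market HK$554.09 < fair 578.3694: forward underpriced → reverse cash-and-carry (short the stock, invest proceeds at r, pay the dividends, go long the forward).
Profit at T = |F_mkt − F*| = |554.09 − 578.3694| = HK$24.28 per share

HK$24.28 per share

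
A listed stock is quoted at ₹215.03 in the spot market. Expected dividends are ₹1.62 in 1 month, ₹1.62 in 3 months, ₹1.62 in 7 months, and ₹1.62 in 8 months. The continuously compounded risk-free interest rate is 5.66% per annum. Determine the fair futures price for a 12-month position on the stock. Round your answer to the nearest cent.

₹220.85

PV(dividends) I = 1.62·e^(−0.0566·1/12) + 1.62·e^(−0.0566·3/12) + 1.62·e^(−0.0566·7/12) + 1.62·e^(−0.0566·8/12)
I = 1.6124 + 1.5972 + 1.5674 + 1.5600 = 6.3370
F = (S − I)·e^(rT) = (215.03 − 6.3370) · e^(0.0566·12/12)
= 208.6930 · e^0.056600 = 208.6930 × 1.058232 = ₹220.85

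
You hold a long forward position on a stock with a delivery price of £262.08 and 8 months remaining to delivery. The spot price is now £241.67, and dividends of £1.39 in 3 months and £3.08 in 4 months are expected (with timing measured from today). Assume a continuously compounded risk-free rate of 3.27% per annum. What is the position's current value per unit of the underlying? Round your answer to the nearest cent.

-£19.18

PV(remaining dividends) I = 1.39·e^(−0.0327·3/12) + 3.08·e^(−0.0327·4/12) = 4.4253
Current forward F = (S − I)·e^(rT) = (241.67 − 4.4253)·e^(0.0327·8/12) = 237.2447 × 1.022039 = 242.4733
Value (long) = (F − K)·e^(−rT) = (242.4733 − 262.08) × 0.978436 = -19.1839
Value = -£19.18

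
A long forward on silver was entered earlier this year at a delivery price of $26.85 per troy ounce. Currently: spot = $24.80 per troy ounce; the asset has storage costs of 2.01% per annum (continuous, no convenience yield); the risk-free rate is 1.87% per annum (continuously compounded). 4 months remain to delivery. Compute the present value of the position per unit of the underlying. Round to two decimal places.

-$1.72 per troy ounce

Current fair forward for the remaining 4 months: F = S·e^((r + u)·T), (r + u) = 0.0187 + 0.0201 = 0.0388
F = 24.80 · e^(0.0388 × 4/12) = 24.80 × 1.013017 = 25.1228
Value of long forward = (F − K)·e^(−rT) = (25.1228 − 26.85) · e^(−0.0187·4/12)
= -1.7272 × 0.993786 = -1.72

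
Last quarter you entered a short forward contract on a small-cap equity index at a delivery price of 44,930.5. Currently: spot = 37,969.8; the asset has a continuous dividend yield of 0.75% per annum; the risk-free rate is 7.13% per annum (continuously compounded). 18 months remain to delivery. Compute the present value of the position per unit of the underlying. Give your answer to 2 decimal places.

Current fair forward for the remaining 18 months: F = S·e^((r − q)·T), (r − q) = 0.0713 − 0.0075 = 0.0638
F = 37969.8 · e^(0.0638 × 18/12) = 37969.8 × 1.10042889 = 41783.0649
Value of long forward = (F − K)·e^(−rT) = (41783.0649 − 44930.5) · e^(−0.0713·18/12)
= -3147.4351 × 0.89857060 = -2828.19
Short position value = −(long value) = 2828.19

2828.19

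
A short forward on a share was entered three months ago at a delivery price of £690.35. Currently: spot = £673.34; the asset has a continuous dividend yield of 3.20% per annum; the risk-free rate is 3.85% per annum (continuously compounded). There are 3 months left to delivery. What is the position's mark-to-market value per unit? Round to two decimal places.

£15.76

Current fair forward for the remaining 3 months: F = S·e^((r − q)·T), (r − q) = 0.0385 − 0.0320 = 0.0065
F = 673.34 · e^(0.0065 × 3/12) = 673.34 × 1.001626 = 674.4349
Value of long forward = (F − K)·e^(−rT) = (674.4349 − 690.35) · e^(−0.0385·3/12)
= -15.9151 × 0.990421 = -15.76
Short position value = −(long value) = £15.76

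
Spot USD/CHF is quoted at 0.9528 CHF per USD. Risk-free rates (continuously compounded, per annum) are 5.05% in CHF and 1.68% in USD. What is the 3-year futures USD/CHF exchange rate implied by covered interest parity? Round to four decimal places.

1.0542

F = S·e^((r_CHF − r_USD)T) = 0.9528 · e^((0.0505 − 0.0168) × 3)
= 0.9528 · e^0.101100 = 0.9528 × 1.106387
F = 1.0542 CHF per USD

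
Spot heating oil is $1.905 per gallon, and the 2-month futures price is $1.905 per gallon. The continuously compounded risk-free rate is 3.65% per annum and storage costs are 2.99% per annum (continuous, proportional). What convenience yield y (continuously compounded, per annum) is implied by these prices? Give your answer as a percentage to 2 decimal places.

F = S·e^((r+u−y)T) ⇒ (r+u−y) = ln(F/S)/T
ln(1.905/1.905) = 0.000000; /T ⇒ 0.000000
y = r + u − ln(F/S)/T = 0.0365 + 0.0299 + 0.000000 = 0.066400
y = 6.64%

6.64%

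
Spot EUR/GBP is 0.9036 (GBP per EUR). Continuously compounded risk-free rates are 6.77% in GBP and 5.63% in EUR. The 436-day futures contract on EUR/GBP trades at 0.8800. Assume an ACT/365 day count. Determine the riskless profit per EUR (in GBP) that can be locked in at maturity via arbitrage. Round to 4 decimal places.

0.0360 per EUR (in GBP)

Fair futures: F* = S·e^(carry·T), with carry = (r_GBP − r_EUR) = 0.0677 − 0.0563 = 0.0114
F* = 0.9036 · e^(0.0114 × 436/365) = 0.9036 · e^0.013618 = 0.9036 × 1.013711 = 0.9160
Market 0.8800 < fair 0.9160: forward underpriced → reverse cash-and-carry (short spot, go long the forward).
At maturity, profit = |F_mkt − F*| = |0.8800 − 0.9160| = 0.0360 per EUR (in GBP)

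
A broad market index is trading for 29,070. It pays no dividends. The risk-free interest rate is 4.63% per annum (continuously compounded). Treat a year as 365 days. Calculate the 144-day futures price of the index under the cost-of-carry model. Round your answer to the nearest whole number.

F = S·e^(rT) = 29070 · e^(0.0463 × 144/365)
= 29070 · e^0.018266 = 29070 × 1.018434
F = 29,606

29,606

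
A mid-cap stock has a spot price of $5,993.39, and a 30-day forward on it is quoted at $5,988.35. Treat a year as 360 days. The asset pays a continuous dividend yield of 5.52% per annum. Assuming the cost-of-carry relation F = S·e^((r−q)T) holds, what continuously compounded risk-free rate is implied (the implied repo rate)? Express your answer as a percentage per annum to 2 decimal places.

4.51%

From F = S·e^((r−q)T): (r − q) = ln(F/S)/T
ln(5988.35/5993.39) = ln(0.999159) = -0.000841
(r − q) = -0.000841 / (30/360) = -0.010092
r = ln(F/S)/T + q = -0.010092 + 0.0552 = 0.045108
r = 4.51%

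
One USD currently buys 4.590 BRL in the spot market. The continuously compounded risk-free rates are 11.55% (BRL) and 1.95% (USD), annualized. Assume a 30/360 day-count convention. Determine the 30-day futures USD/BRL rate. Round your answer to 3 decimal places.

F = S·e^((r_BRL − r_USD)T) = 4.590 · e^((0.1155 − 0.0195) × 30/360)
= 4.590 · e^0.008000 = 4.590 × 1.008032
F = 4.627 BRL per USD

4.627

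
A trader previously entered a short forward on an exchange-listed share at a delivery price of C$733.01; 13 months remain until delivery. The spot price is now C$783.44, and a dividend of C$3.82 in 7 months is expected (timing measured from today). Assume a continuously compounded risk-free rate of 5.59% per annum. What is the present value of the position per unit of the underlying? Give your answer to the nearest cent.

PV(remaining dividends) I = 3.82·e^(−0.0559·7/12) = 3.6974
Current forward F = (S − I)·e^(rT) = (783.44 − 3.6974)·e^(0.0559·13/12) = 779.7426 × 1.062430 = 828.4219
Value (long) = (F − K)·e^(−rT) = (828.4219 − 733.01) × 0.941239 = 89.8054
Short position value = −(long value) = -C$89.81

-C$89.81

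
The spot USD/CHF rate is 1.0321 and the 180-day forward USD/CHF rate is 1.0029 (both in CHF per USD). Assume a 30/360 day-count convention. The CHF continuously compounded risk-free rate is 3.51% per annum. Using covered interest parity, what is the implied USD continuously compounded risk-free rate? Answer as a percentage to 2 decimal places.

9.25%

F = S·e^((r_CHF − r_USD)T) ⇒ r_USD = r_CHF − ln(F/S)/T
ln(1.0029/1.0321) = -0.028700; /(180/360) = -0.057400
r_USD = 0.0351 + 0.057400 = 0.092500
r_USD = 9.25%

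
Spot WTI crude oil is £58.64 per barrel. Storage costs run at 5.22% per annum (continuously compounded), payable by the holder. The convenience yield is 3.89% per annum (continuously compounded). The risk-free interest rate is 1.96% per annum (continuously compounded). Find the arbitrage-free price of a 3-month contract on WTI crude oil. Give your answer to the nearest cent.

Net carry = r + u − y = 0.0196 + 0.0522 − 0.0389 = 0.0329
F = S·e^((r+u−y)T) = 58.64 · e^(0.0329 × 3/12) = 58.64 · e^0.008225
= 58.64 × 1.008259 = £59.12 per barrel

£59.12 per barrel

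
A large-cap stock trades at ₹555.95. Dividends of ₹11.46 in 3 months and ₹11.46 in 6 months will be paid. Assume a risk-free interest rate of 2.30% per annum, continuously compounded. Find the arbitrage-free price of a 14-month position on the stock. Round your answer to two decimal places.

₹547.73

PV(dividends) I = 11.46·e^(−0.0230·3/12) + 11.46·e^(−0.0230·6/12)
I = 11.3943 + 11.3290 = 22.7233
F = (S − I)·e^(rT) = (555.95 − 22.7233) · e^(0.0230·14/12)
= 533.2267 · e^0.026833 = 533.2267 × 1.027196 = ₹547.73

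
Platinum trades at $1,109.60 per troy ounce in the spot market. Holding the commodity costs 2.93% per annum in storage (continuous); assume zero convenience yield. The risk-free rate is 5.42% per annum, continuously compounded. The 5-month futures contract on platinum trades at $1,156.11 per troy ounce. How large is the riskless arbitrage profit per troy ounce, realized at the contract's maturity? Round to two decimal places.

Fair futures: F* = S·e^(carry·T), with carry = (r + u) = 0.0542 + 0.0293 = 0.0835
F* = 1109.60 · e^(0.0835 × 5/12) = 1109.60 · e^0.03479167 = 1109.60 × 1.03540398 = $1148.8843
Market $1156.11 > fair $1148.8843: forward overpriced → cash-and-carry (buy spot, short the forward).
At maturity, profit = |F_mkt − F*| = |1156.11 − 1148.8843| = $7.23 per troy ounce

$7.23 per troy ounce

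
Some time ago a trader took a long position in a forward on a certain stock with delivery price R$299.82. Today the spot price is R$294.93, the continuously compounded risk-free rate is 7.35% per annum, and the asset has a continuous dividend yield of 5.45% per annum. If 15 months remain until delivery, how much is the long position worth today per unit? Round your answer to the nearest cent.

Current fair forward for the remaining 15 months: F = S·e^((r − q)·T), (r − q) = 0.0735 − 0.0545 = 0.0190
F = 294.93 · e^(0.0190 × 15/12) = 294.93 × 1.024034 = 302.0183
Value of long forward = (F − K)·e^(−rT) = (302.0183 − 299.82) · e^(−0.0735·15/12)
= 2.1983 × 0.912219 = 2.01

R$2.01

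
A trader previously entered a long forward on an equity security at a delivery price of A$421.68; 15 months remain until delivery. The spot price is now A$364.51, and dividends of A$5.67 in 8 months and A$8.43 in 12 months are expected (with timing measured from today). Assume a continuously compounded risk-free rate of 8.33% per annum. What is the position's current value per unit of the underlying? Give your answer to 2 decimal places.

PV(remaining dividends) I = 5.67·e^(−0.0833·8/12) + 8.43·e^(−0.0833·12/12) = 13.1199
Current forward F = (S − I)·e^(rT) = (364.51 − 13.1199)·e^(0.0833·15/12) = 351.3901 × 1.109739 = 389.9513
Value (long) = (F − K)·e^(−rT) = (389.9513 − 421.68) × 0.901113 = -28.5911
Value = -A$28.59

-A$28.59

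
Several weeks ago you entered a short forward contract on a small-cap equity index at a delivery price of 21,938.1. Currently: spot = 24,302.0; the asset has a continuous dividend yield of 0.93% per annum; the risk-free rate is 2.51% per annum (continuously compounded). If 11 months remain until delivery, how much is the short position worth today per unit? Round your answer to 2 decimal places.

-2656.60

Current fair forward for the remaining 11 months: F = S·e^((r − q)·T), (r − q) = 0.0251 − 0.0093 = 0.0158
F = 24302.0 · e^(0.0158 × 11/12) = 24302.0 × 1.01458872 = 24656.5351
Value of long forward = (F − K)·e^(−rT) = (24656.5351 − 21938.1) · e^(−0.0251·11/12)
= 2718.4351 × 0.97725434 = 2656.60
Short position value = −(long value) = -2656.60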